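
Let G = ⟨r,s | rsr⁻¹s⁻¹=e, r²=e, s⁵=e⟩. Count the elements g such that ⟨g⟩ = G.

G is cyclic of order 10. An element generates G iff its order is 10, and a cyclic group of order 10 has exactly φ(10) = 4 such elements.

Answer: 4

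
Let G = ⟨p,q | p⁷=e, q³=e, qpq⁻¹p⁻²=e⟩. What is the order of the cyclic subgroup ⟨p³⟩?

|⟨p³⟩| equals the order of p³. Compute successive powers until reaching e:
  (p³)¹ = p³, (p³)² = p⁶, (p³)³ = p², (p³)⁴ = p⁵, (p³)⁵ = p, (p³)⁶ = p⁴, (p³)⁷ = e.
The smallest positive k with (p³)ᵏ = e is 7, so |⟨p³⟩| = 7.

Answer: 7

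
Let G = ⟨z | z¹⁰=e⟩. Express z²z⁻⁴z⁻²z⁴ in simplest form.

Multiply left to right, reducing at each step:
  (z²) · z⁻⁴ = z⁸
  (z⁸) · z⁻² = z⁶
  (z⁶) · z⁴ = e

Answer: e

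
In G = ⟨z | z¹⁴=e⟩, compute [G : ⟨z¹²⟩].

First find ord(z¹²) by computing successive powers:
  (z¹²)¹ = z¹², (z¹²)² = z¹⁰, (z¹²)³ = z⁸, (z¹²)⁴ = z⁶, (z¹²)⁵ = z⁴, (z¹²)⁶ = z², (z¹²)⁷ = e.
So |⟨z¹²⟩| = ord(z¹²) = 7. With |G| = 14, by Lagrange [G : ⟨z¹²⟩] = 14/7 = 2.

Answer: 2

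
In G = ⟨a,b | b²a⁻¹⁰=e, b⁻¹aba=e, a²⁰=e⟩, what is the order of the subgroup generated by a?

|⟨a⟩| equals the order of a. Compute successive powers until reaching e:
  a¹ = a, a² = a², a³ = a³, a⁴ = a⁴, a⁵ = a⁵, a⁶ = a⁶, a⁷ = a⁷, a⁸ = a⁸, a⁹ = a⁹, a¹⁰ = a¹⁰, a¹¹ = a¹¹, a¹² = a¹², a¹³ = a¹³, a¹⁴ = a¹⁴, a¹⁵ = a¹⁵, a¹⁶ = a¹⁶, a¹⁷ = a¹⁷, a¹⁸ = a¹⁸, a¹⁹ = a¹⁹, a²⁰ = e.
The smallest positive k with aᵏ = e is 20, so |⟨a⟩| = 20.

Answer: 20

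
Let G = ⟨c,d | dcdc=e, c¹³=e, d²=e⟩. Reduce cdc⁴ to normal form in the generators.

Multiply left to right, reducing at each step:
  c · d = cd
  (cd) · c⁴ = c¹⁰d

Answer: c¹⁰d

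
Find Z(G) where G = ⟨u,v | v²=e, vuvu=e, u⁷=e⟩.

An element z ∈ Z(G) iff z commutes with every generator.
For example e is central: e·u = u = u·e; e·v = v = v·e.
Whereas u ∉ Z(G) since u·v = uv ≠ u⁶v = v·u.
Checking each of the 14 elements this way gives Z(G) = {e}, of order 1.

Answer: {e}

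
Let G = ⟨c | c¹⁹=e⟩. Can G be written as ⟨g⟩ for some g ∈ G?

|G| = 19. The element c has order 19 (its powers give 19 distinct elements), so ⟨c⟩ = G and G is cyclic.

Answer: Yes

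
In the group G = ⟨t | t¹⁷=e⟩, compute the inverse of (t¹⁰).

The order of (t¹⁰) is 17 (smallest k with (t¹⁰)ᵏ = e), so (t¹⁰)⁻¹ = (t¹⁰)¹⁶ = t⁷.
Check: (t¹⁰) · (t⁷) → (t¹⁰) · t⁷ = e, giving e as required.

Answer: t⁷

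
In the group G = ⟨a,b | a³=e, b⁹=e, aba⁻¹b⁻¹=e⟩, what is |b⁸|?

Compute successive powers until reaching e:
  (b⁸)¹ = b⁸, (b⁸)² = b⁷, (b⁸)³ = b⁶, (b⁸)⁴ = b⁵, (b⁸)⁵ = b⁴, (b⁸)⁶ = b³, (b⁸)⁷ = b², (b⁸)⁸ = b, (b⁸)⁹ = e.
The smallest positive k with (b⁸)ᵏ = e is 9.

Answer: 9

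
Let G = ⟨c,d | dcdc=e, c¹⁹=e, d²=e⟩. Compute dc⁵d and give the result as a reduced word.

Multiply left to right, reducing at each step:
  d · c⁵ = c¹⁴d
  (c¹⁴d) · d = c¹⁴

Answer: c¹⁴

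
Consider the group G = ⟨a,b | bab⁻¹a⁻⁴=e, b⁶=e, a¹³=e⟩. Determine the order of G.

Enumerate words in the generators, reducing via the relations: the distinct elements are
  {a, b, e, ab, a², a³, a⁴, a⁵, a⁶, a⁷, a⁸, a⁹, b², b³, b⁴, b⁵, ab², ab³, ab⁴, ab⁵, a²b, a³b, a¹², a¹¹, a¹⁰, a⁴b, a⁵b, a⁶b, a⁷b, a⁸b, a⁹b, a²b², a²b³, a²b⁴, a²b⁵, a³b², a³b³, a³b⁴, a³b⁵, a¹²b, a¹¹b, a¹⁰b, a⁴b², a⁴b³, a⁴b⁴, a⁴b⁵, a⁵b², a⁵b³, a⁵b⁴, a⁵b⁵, a⁶b², a⁶b³, a⁶b⁴, a⁶b⁵, a⁷b², a⁷b³, a⁷b⁴, a⁷b⁵, a⁸b², a⁸b³, a⁸b⁴, a⁸b⁵, a⁹b², a⁹b³, a⁹b⁴, a⁹b⁵, a¹²b², a¹²b³, a¹²b⁴, a¹²b⁵, a¹¹b², a¹¹b³, a¹¹b⁴, a¹¹b⁵, a¹⁰b², a¹⁰b³, a¹⁰b⁴, a¹⁰b⁵}.
No further products give new elements, so |G| = 78.

Answer: 78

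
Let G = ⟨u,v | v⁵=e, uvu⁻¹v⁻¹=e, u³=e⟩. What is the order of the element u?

Compute successive powers until reaching e:
  u¹ = u, u² = u², u³ = e.
The smallest positive k with uᵏ = e is 3.

Answer: 3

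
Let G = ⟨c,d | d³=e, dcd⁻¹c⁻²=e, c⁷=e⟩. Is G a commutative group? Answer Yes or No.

c·d = cd but d·c = c²d, so c·d ≠ d·c and G is not abelian.

Answer: No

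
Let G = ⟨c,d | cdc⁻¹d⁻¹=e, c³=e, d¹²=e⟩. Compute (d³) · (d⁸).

Compute (d³) · (d⁸) by multiplying left to right and reducing via the relations at each step:
  (d³) · d⁸ = d¹¹

Answer: d¹¹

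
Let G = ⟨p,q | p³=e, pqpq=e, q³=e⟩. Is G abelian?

p·q = pq but q·p = p²q², so p·q ≠ q·p and G is not abelian.

Answer: No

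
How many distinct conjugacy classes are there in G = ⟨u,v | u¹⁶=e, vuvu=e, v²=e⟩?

The conjugacy classes (representative and size) are:
  [e] (size 1), [u¹⁵] (size 2), [u²] (size 2), [u³] (size 2), [u¹²] (size 2), [u⁵] (size 2), [u⁶] (size 2), [u⁷] (size 2), [u⁸] (size 1), [u²v] (size 8), [u¹⁵v] (size 8).
Class equation: 1 + 2 + 2 + 2 + 2 + 2 + 2 + 2 + 1 + 8 + 8 = 32 = |G|. So G has 11 conjugacy classes.

Answer: 11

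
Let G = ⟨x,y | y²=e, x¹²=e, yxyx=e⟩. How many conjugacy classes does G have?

The conjugacy classes (representative and size) are:
  [e] (size 1), [x¹¹] (size 2), [x²] (size 2), [x⁹] (size 2), [x⁴] (size 2), [x⁵] (size 2), [x⁶] (size 1), [y] (size 6), [xy] (size 6).
Class equation: 1 + 2 + 2 + 2 + 2 + 2 + 1 + 6 + 6 = 24 = |G|. So G has 9 conjugacy classes.

Answer: 9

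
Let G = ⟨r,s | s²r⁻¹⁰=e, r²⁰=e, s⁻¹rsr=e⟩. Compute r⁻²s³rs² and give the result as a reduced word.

Multiply left to right, reducing at each step:
  (r¹⁸) · s³ = r⁸s
  (r⁸s) · r = r⁷s
  (r⁷s) · s² = r⁷s⁻¹

Answer: r⁷s⁻¹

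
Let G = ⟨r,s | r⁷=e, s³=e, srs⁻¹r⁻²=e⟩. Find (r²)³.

Compute successive powers of (r²), reducing at each step:
  (r²)²: (r²) · r² = r⁴
  (r²)³: (r⁴) · r² = r⁶

Answer: r⁶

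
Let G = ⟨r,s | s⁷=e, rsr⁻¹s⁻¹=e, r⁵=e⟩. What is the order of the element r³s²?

Compute successive powers until reaching e:
  (r³s²)¹ = r³s², (r³s²)² = rs⁴, (r³s²)³ = r⁴s⁶, (r³s²)⁴ = r²s, (r³s²)⁵ = s³, (r³s²)⁶ = r³s⁵, (r³s²)⁷ = r, (r³s²)⁸ = r⁴s², (r³s²)⁹ = r²s⁴, (r³s²)¹⁰ = s⁶, (r³s²)¹¹ = r³s, (r³s²)¹² = rs³, (r³s²)¹³ = r⁴s⁵, (r³s²)¹⁴ = r², (r³s²)¹⁵ = s², (r³s²)¹⁶ = r³s⁴, (r³s²)¹⁷ = rs⁶, (r³s²)¹⁸ = r⁴s, (r³s²)¹⁹ = r²s³, (r³s²)²⁰ = s⁵, (r³s²)²¹ = r³, (r³s²)²² = rs², (r³s²)²³ = r⁴s⁴, (r³s²)²⁴ = r²s⁶, (r³s²)²⁵ = s, (r³s²)²⁶ = r³s³, (r³s²)²⁷ = rs⁵, (r³s²)²⁸ = r⁴, (r³s²)²⁹ = r²s², (r³s²)³⁰ = s⁴, (r³s²)³¹ = r³s⁶, (r³s²)³² = rs, (r³s²)³³ = r⁴s³, (r³s²)³⁴ = r²s⁵, (r³s²)³⁵ = e.
The smallest positive k with (r³s²)ᵏ = e is 35.

Answer: 35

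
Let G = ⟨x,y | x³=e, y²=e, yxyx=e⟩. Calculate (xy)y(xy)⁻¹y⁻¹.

[(xy), y] = (xy)·y·(xy)⁻¹·y⁻¹.
  (xy) · y = x
  x · (xy) = x²y
  (x²y) · y = x²

Answer: x²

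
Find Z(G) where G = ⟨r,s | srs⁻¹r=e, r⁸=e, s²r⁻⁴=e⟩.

An element z ∈ Z(G) iff z commutes with every generator.
For example r⁴ is central: (r⁴)·r = r⁵ = r·(r⁴); (r⁴)·s = s⁻¹ = s·(r⁴).
Whereas r ∉ Z(G) since r·s = rs ≠ r³s⁻¹ = s·r.
Checking each of the 16 elements this way gives Z(G) = {e, r⁴}, of order 2.

Answer: {e, r⁴}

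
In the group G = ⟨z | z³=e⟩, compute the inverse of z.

The order of z is 3 (smallest k with zᵏ = e), so z⁻¹ = z² = z².
Check: z · (z²) → z · z² = e, giving e as required.

Answer: z²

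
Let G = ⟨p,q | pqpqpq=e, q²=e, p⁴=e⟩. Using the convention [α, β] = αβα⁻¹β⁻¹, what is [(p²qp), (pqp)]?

[(p²qp), (pqp)] = (p²qp)·(pqp)·(p²qp)⁻¹·(pqp)⁻¹.
  (p²qp) · (pqp) = pqp²q
  (pqp²q) · (p³qp²) = p²q
  (p²q) · (p³qp³) = p³q

Answer: p³q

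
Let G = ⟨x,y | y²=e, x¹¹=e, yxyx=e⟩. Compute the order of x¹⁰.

Compute successive powers until reaching e:
  (x¹⁰)¹ = x¹⁰, (x¹⁰)² = x⁹, (x¹⁰)³ = x⁸, (x¹⁰)⁴ = x⁷, (x¹⁰)⁵ = x⁶, (x¹⁰)⁶ = x⁵, (x¹⁰)⁷ = x⁴, (x¹⁰)⁸ = x³, (x¹⁰)⁹ = x², (x¹⁰)¹⁰ = x, (x¹⁰)¹¹ = e.
The smallest positive k with (x¹⁰)ᵏ = e is 11.

Answer: 11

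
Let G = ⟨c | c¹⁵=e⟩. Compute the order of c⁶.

Compute successive powers until reaching e:
  (c⁶)¹ = c⁶, (c⁶)² = c¹², (c⁶)³ = c³, (c⁶)⁴ = c⁹, (c⁶)⁵ = e.
The smallest positive k with (c⁶)ᵏ = e is 5.

Answer: 5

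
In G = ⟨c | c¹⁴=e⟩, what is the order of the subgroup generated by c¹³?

|⟨c¹³⟩| equals the order of c¹³. Compute successive powers until reaching e:
  (c¹³)¹ = c¹³, (c¹³)² = c¹², (c¹³)³ = c¹¹, (c¹³)⁴ = c¹⁰, (c¹³)⁵ = c⁹, (c¹³)⁶ = c⁸, (c¹³)⁷ = c⁷, (c¹³)⁸ = c⁶, (c¹³)⁹ = c⁵, (c¹³)¹⁰ = c⁴, (c¹³)¹¹ = c³, (c¹³)¹² = c², (c¹³)¹³ = c, (c¹³)¹⁴ = e.
The smallest positive k with (c¹³)ᵏ = e is 14, so |⟨c¹³⟩| = 14.

Answer: 14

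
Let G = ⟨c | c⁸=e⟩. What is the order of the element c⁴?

Compute successive powers until reaching e:
  (c⁴)¹ = c⁴, (c⁴)² = e.
The smallest positive k with (c⁴)ᵏ = e is 2.

Answer: 2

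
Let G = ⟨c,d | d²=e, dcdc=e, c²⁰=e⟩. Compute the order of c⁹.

Compute successive powers until reaching e:
  (c⁹)¹ = c⁹, (c⁹)² = c¹⁸, (c⁹)³ = c⁷, (c⁹)⁴ = c¹⁶, (c⁹)⁵ = c⁵, (c⁹)⁶ = c¹⁴, (c⁹)⁷ = c³, (c⁹)⁸ = c¹², (c⁹)⁹ = c, (c⁹)¹⁰ = c¹⁰, (c⁹)¹¹ = c¹⁹, (c⁹)¹² = c⁸, (c⁹)¹³ = c¹⁷, (c⁹)¹⁴ = c⁶, (c⁹)¹⁵ = c¹⁵, (c⁹)¹⁶ = c⁴, (c⁹)¹⁷ = c¹³, (c⁹)¹⁸ = c², (c⁹)¹⁹ = c¹¹, (c⁹)²⁰ = e.
The smallest positive k with (c⁹)ᵏ = e is 20.

Answer: 20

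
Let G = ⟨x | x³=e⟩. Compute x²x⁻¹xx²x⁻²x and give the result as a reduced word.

Multiply left to right, reducing at each step:
  (x²) · x⁻¹ = x
  x · x = x²
  (x²) · x² = x
  x · x⁻² = x²
  (x²) · x = e

Answer: e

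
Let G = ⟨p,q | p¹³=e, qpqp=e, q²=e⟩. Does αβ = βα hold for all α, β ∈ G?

p·q = pq but q·p = p¹²q, so p·q ≠ q·p and G is not abelian.

Answer: No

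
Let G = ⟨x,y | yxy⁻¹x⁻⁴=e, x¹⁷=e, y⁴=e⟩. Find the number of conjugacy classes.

The conjugacy classes (representative and size) are:
  [e] (size 1), [x⁴] (size 4), [x²] (size 4), [x⁵] (size 4), [x¹¹] (size 4), [x⁷y] (size 17), [x³y²] (size 17), [x⁹y³] (size 17).
Class equation: 1 + 4 + 4 + 4 + 4 + 17 + 17 + 17 = 68 = |G|. So G has 8 conjugacy classes.

Answer: 8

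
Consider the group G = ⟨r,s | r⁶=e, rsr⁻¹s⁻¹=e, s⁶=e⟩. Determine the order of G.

Enumerate words in the generators, reducing via the relations: the distinct elements are
  {e, r, s, rs, r², r³, r⁴, r⁵, s², s³, s⁴, s⁵, rs², rs³, rs⁴, rs⁵, r²s, r³s, r⁴s, r⁵s, r²s², r²s³, r²s⁴, r²s⁵, r³s², r³s³, r³s⁴, r³s⁵, r⁴s², r⁴s³, r⁴s⁴, r⁴s⁵, r⁵s², r⁵s³, r⁵s⁴, r⁵s⁵}.
No further products give new elements, so |G| = 36.

Answer: 36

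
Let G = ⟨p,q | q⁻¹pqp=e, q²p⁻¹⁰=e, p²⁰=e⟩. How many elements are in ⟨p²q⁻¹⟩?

|⟨p²q⁻¹⟩| equals the order of p²q⁻¹. Compute successive powers until reaching e:
  (p²q⁻¹)¹ = p²q⁻¹, (p²q⁻¹)² = p¹⁰, (p²q⁻¹)³ = p²q, (p²q⁻¹)⁴ = e.
The smallest positive k with (p²q⁻¹)ᵏ = e is 4, so |⟨p²q⁻¹⟩| = 4.

Answer: 4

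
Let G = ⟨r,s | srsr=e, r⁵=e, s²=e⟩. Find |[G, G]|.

G' = [G, G] is generated by all commutators. The generator-pair commutators are: [r, s] = r².
The subgroup they normally generate is {e, r, r², r³, r⁴}, of order 5.
Check: |G/G'| = 10/5 = 2 is the order of the abelianisation.

Answer: 5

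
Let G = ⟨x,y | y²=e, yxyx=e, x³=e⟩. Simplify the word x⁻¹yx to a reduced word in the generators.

Multiply left to right, reducing at each step:
  (x²) · y = x²y
  (x²y) · x = xy

Answer: xy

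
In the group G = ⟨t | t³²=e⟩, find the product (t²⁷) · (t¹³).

Compute (t²⁷) · (t¹³) by multiplying left to right and reducing via the relations at each step:
  (t²⁷) · t¹³ = t⁸

Answer: t⁸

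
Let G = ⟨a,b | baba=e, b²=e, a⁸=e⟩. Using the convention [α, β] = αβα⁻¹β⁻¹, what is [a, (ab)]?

[a, (ab)] = a·(ab)·a⁻¹·(ab)⁻¹.
  a · (ab) = a²b
  (a²b) · (a⁷) = a³b
  (a³b) · (ab) = a²

Answer: a²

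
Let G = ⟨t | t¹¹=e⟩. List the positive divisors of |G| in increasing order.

|G| = 11 = 11. By Lagrange's theorem the order of any subgroup divides 11; the divisors of 11 are 1, 11.

Answer: 1, 11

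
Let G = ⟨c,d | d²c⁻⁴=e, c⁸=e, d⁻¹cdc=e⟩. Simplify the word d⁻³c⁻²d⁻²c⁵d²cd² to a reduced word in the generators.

Multiply left to right, reducing at each step:
  d · c⁻² = c²d
  (c²d) · d⁻² = c²d⁻¹
  (c²d⁻¹) · c⁵ = cd
  (cd) · d² = cd⁻¹
  (cd⁻¹) · c = d⁻¹
  (d⁻¹) · d² = d

Answer: d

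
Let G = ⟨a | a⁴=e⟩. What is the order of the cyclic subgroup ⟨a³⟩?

|⟨a³⟩| equals the order of a³. Compute successive powers until reaching e:
  (a³)¹ = a³, (a³)² = a², (a³)³ = a, (a³)⁴ = e.
The smallest positive k with (a³)ᵏ = e is 4, so |⟨a³⟩| = 4.

Answer: 4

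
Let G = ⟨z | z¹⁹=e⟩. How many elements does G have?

G is generated by a single element, so G is cyclic. The relator gives z¹⁹ = e and no smaller power is forced to be e, so the 19 powers {e, z, z², z³, z⁴, z⁵, z⁶, z⁷, z⁸, z⁹, z¹², z¹³, z¹¹, z¹⁰, z¹⁴, z¹⁵, z¹⁶, z¹⁷, z¹⁸} are distinct. Hence |G| = 19.

Answer: 19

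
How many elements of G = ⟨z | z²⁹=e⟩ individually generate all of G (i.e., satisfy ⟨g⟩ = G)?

G is cyclic of order 29. An element generates G iff its order is 29, and a cyclic group of order 29 has exactly φ(29) = 28 such elements.

Answer: 28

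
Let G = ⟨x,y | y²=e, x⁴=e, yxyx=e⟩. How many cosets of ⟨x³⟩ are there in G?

First find ord(x³) by computing successive powers:
  (x³)¹ = x³, (x³)² = x², (x³)³ = x, (x³)⁴ = e.
So |⟨x³⟩| = ord(x³) = 4. With |G| = 8, by Lagrange [G : ⟨x³⟩] = 8/4 = 2.

Answer: 2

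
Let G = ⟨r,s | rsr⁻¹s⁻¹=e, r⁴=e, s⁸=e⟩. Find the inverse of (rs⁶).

The order of (rs⁶) is 4 (smallest k with (rs⁶)ᵏ = e), so (rs⁶)⁻¹ = (rs⁶)³ = r³s².
Check: (rs⁶) · (r³s²) → (rs⁶) · r³ = s⁶;   (s⁶) · s² = e, giving e as required.

Answer: r³s²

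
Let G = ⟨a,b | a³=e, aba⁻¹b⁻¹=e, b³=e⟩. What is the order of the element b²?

Compute successive powers until reaching e:
  (b²)¹ = b², (b²)² = b, (b²)³ = e.
The smallest positive k with (b²)ᵏ = e is 3.

Answer: 3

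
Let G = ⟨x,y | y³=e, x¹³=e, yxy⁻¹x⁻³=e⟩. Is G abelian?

x·y = xy but y·x = x³y, so x·y ≠ y·x and G is not abelian.

Answer: No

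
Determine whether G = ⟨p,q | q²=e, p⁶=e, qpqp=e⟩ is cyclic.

Every cyclic group is abelian. But p·q = pq while q·p = p⁵q, so p·q ≠ q·p and G is not abelian. Hence G is not cyclic.

Answer: No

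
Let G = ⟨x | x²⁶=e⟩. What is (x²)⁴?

Compute successive powers of (x²), reducing at each step:
  (x²)²: (x²) · x² = x⁴
  (x²)³: (x⁴) · x² = x⁶
  (x²)⁴: (x⁶) · x² = x⁸

Answer: x⁸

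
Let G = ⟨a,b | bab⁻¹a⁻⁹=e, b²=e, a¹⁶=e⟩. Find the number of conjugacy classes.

The conjugacy classes (representative and size) are:
  [e] (size 1), [a⁹] (size 2), [a²] (size 1), [a³] (size 2), [a⁴] (size 1), [a¹³] (size 2), [a⁶] (size 1), [a¹⁵] (size 2), [a⁸] (size 1), [a¹⁰] (size 1), [a¹²] (size 1), [a¹⁴] (size 1), [b] (size 2), [ab] (size 2), [a²b] (size 2), [a¹¹b] (size 2), [a⁴b] (size 2), [a¹³b] (size 2), [a¹⁴b] (size 2), [a¹⁵b] (size 2).
Class equation: 1 + 2 + 1 + 2 + 1 + 2 + 1 + 2 + 1 + 1 + 1 + 1 + 2 + 2 + 2 + 2 + 2 + 2 + 2 + 2 = 32 = |G|. So G has 20 conjugacy classes.

Answer: 20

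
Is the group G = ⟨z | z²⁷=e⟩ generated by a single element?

|G| = 27. The element z has order 27 (its powers give 27 distinct elements), so ⟨z⟩ = G and G is cyclic.

Answer: Yes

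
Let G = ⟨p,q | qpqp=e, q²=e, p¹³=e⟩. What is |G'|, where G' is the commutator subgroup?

G' = [G, G] is generated by all commutators. The generator-pair commutators are: [p, q] = p².
The subgroup they normally generate is {e, p, p², p³, p⁴, p⁵, p⁶, p⁷, p⁸, p⁹, p¹⁰, p¹¹, p¹²}, of order 13.
Check: |G/G'| = 26/13 = 2 is the order of the abelianisation.

Answer: 13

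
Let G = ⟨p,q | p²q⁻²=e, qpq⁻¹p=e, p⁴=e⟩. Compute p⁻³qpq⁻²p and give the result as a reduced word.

Multiply left to right, reducing at each step:
  p · q = pq
  (pq) · p = q
  q · q⁻² = q⁻¹
  (q⁻¹) · p = pq

Answer: pq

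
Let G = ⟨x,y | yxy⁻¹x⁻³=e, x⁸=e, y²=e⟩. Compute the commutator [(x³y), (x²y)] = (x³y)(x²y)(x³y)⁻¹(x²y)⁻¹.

[(x³y), (x²y)] = (x³y)·(x²y)·(x³y)⁻¹·(x²y)⁻¹.
  (x³y) · (x²y) = x
  x · (x⁷y) = y
  y · (x²y) = x⁶

Answer: x⁶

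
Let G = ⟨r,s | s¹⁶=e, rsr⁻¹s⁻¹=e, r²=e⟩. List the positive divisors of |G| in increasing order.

|G| = 32 = 2⁵. By Lagrange's theorem the order of any subgroup divides 32; the divisors of 32 are 1, 2, 4, 8, 16, 32.

Answer: 1, 2, 4, 8, 16, 32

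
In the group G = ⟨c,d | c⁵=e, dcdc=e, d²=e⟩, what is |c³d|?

Compute successive powers until reaching e:
  (c³d)¹ = c³d, (c³d)² = e.
The smallest positive k with (c³d)ᵏ = e is 2.

Answer: 2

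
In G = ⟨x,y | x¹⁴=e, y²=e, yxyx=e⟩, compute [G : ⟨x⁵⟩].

First find ord(x⁵) by computing successive powers:
  (x⁵)¹ = x⁵, (x⁵)² = x¹⁰, (x⁵)³ = x, (x⁵)⁴ = x⁶, (x⁵)⁵ = x¹¹, (x⁵)⁶ = x², (x⁵)⁷ = x⁷, (x⁵)⁸ = x¹², (x⁵)⁹ = x³, (x⁵)¹⁰ = x⁸, (x⁵)¹¹ = x¹³, (x⁵)¹² = x⁴, (x⁵)¹³ = x⁹, (x⁵)¹⁴ = e.
So |⟨x⁵⟩| = ord(x⁵) = 14. With |G| = 28, by Lagrange [G : ⟨x⁵⟩] = 28/14 = 2.

Answer: 2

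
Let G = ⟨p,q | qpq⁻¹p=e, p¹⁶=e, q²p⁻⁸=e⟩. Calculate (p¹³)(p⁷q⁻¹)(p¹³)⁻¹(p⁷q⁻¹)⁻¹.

[(p¹³), (p⁷q⁻¹)] = (p¹³)·(p⁷q⁻¹)·(p¹³)⁻¹·(p⁷q⁻¹)⁻¹.
  (p¹³) · (p⁷q⁻¹) = p⁴q⁻¹
  (p⁴q⁻¹) · (p³) = pq⁻¹
  (pq⁻¹) · (p⁷q) = p¹⁰

Answer: p¹⁰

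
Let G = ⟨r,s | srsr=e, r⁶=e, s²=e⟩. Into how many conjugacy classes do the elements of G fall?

The conjugacy classes (representative and size) are:
  [e] (size 1), [r⁵] (size 2), [r⁴] (size 2), [r³] (size 1), [s] (size 3), [r³s] (size 3).
Class equation: 1 + 2 + 2 + 1 + 3 + 3 = 12 = |G|. So G has 6 conjugacy classes.

Answer: 6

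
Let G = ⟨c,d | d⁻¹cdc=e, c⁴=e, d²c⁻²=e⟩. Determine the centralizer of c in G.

⟨c⟩ ⊆ C_G(c) since powers of c commute with c; so |C_G(c)| ≥ |⟨c⟩| = 4.
By orbit–stabilizer, |C_G(c)| = |G| / |conj. class of c| = 8 / 2 = 4.
The 4 elements commuting with c are {e, c, c², c³}.

Answer: {e, c, c², c³}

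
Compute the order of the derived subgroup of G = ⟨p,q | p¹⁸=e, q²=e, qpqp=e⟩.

G' = [G, G] is generated by all commutators. The generator-pair commutators are: [p, q] = p².
The subgroup they normally generate is {e, p², p⁴, p⁶, p⁸, p¹⁰, p¹², p¹⁴, p¹⁶}, of order 9.
Check: |G/G'| = 36/9 = 4 is the order of the abelianisation.

Answer: 9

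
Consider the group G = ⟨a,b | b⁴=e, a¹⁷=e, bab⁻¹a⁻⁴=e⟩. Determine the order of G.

Enumerate words in the generators, reducing via the relations: the distinct elements are
  {a, b, e, ab, a², a³, a⁴, a⁵, a⁶, a⁷, a⁸, a⁹, b², b³, ab², ab³, a²b, a³b, a¹², a¹³, a¹¹, a¹⁰, a¹⁴, a¹⁵, a¹⁶, a⁴b, a⁵b, a⁶b, a⁷b, a⁸b, a⁹b, a²b², a²b³, a³b², a³b³, a¹²b, a¹³b, a¹¹b, a¹⁰b, a¹⁴b, a¹⁵b, a¹⁶b, a⁴b², a⁴b³, a⁵b², a⁵b³, a⁶b², a⁶b³, a⁷b², a⁷b³, a⁸b², a⁸b³, a⁹b², a⁹b³, a¹²b², a¹²b³, a¹³b², a¹³b³, a¹¹b², a¹¹b³, a¹⁰b², a¹⁰b³, a¹⁴b², a¹⁴b³, a¹⁵b², a¹⁵b³, a¹⁶b², a¹⁶b³}.
No further products give new elements, so |G| = 68.

Answer: 68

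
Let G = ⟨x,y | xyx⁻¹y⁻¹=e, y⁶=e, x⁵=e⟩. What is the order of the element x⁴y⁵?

Compute successive powers until reaching e:
  (x⁴y⁵)¹ = x⁴y⁵, (x⁴y⁵)² = x³y⁴, (x⁴y⁵)³ = x²y³, (x⁴y⁵)⁴ = xy², (x⁴y⁵)⁵ = y, (x⁴y⁵)⁶ = x⁴, (x⁴y⁵)⁷ = x³y⁵, (x⁴y⁵)⁸ = x²y⁴, (x⁴y⁵)⁹ = xy³, (x⁴y⁵)¹⁰ = y², (x⁴y⁵)¹¹ = x⁴y, (x⁴y⁵)¹² = x³, (x⁴y⁵)¹³ = x²y⁵, (x⁴y⁵)¹⁴ = xy⁴, (x⁴y⁵)¹⁵ = y³, (x⁴y⁵)¹⁶ = x⁴y², (x⁴y⁵)¹⁷ = x³y, (x⁴y⁵)¹⁸ = x², (x⁴y⁵)¹⁹ = xy⁵, (x⁴y⁵)²⁰ = y⁴, (x⁴y⁵)²¹ = x⁴y³, (x⁴y⁵)²² = x³y², (x⁴y⁵)²³ = x²y, (x⁴y⁵)²⁴ = x, (x⁴y⁵)²⁵ = y⁵, (x⁴y⁵)²⁶ = x⁴y⁴, (x⁴y⁵)²⁷ = x³y³, (x⁴y⁵)²⁸ = x²y², (x⁴y⁵)²⁹ = xy, (x⁴y⁵)³⁰ = e.
The smallest positive k with (x⁴y⁵)ᵏ = e is 30.

Answer: 30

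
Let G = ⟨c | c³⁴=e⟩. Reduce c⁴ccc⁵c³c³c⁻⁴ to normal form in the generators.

Multiply left to right, reducing at each step:
  (c⁴) · c = c⁵
  (c⁵) · c = c⁶
  (c⁶) · c⁵ = c¹¹
  (c¹¹) · c³ = c¹⁴
  (c¹⁴) · c³ = c¹⁷
  (c¹⁷) · c⁻⁴ = c¹³

Answer: c¹³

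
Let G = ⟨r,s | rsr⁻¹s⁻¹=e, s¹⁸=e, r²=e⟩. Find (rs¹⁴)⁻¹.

The order of (rs¹⁴) is 18 (smallest k with (rs¹⁴)ᵏ = e), so (rs¹⁴)⁻¹ = (rs¹⁴)¹⁷ = rs⁴.
Check: (rs¹⁴) · (rs⁴) → (rs¹⁴) · r = s¹⁴;   (s¹⁴) · s⁴ = e, giving e as required.

Answer: rs⁴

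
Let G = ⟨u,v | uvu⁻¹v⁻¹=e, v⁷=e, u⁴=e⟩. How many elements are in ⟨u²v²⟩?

|⟨u²v²⟩| equals the order of u²v². Compute successive powers until reaching e:
  (u²v²)¹ = u²v², (u²v²)² = v⁴, (u²v²)³ = u²v⁶, (u²v²)⁴ = v, (u²v²)⁵ = u²v³, (u²v²)⁶ = v⁵, (u²v²)⁷ = u², (u²v²)⁸ = v², (u²v²)⁹ = u²v⁴, (u²v²)¹⁰ = v⁶, (u²v²)¹¹ = u²v, (u²v²)¹² = v³, (u²v²)¹³ = u²v⁵, (u²v²)¹⁴ = e.
The smallest positive k with (u²v²)ᵏ = e is 14, so |⟨u²v²⟩| = 14.

Answer: 14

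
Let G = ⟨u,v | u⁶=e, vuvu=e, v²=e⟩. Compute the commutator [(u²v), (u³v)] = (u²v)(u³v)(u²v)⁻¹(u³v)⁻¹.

[(u²v), (u³v)] = (u²v)·(u³v)·(u²v)⁻¹·(u³v)⁻¹.
  (u²v) · (u³v) = u⁵
  (u⁵) · (u²v) = uv
  (uv) · (u³v) = u⁴

Answer: u⁴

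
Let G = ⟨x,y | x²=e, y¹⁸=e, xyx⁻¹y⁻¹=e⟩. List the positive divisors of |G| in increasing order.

|G| = 36 = 2² · 3². By Lagrange's theorem the order of any subgroup divides 36; the divisors of 36 are 1, 2, 3, 4, 6, 9, 12, 18, 36.

Answer: 1, 2, 3, 4, 6, 9, 12, 18, 36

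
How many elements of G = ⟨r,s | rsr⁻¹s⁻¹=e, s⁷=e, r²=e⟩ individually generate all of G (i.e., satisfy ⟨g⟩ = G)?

G is cyclic of order 14. An element generates G iff its order is 14, and a cyclic group of order 14 has exactly φ(14) = 6 such elements.

Answer: 6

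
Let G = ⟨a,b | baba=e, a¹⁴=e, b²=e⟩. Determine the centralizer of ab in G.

⟨ab⟩ ⊆ C_G(ab) since powers of ab commute with ab; so |C_G(ab)| ≥ |⟨ab⟩| = 2.
By orbit–stabilizer, |C_G(ab)| = |G| / |conj. class of ab| = 28 / 7 = 4.
The 4 elements commuting with ab are {e, a⁷, ab, a⁸b}.

Answer: {e, a⁷, ab, a⁸b}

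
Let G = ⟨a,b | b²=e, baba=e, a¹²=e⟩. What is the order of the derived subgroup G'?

G' = [G, G] is generated by all commutators. The generator-pair commutators are: [a, b] = a².
The subgroup they normally generate is {e, a², a⁴, a⁶, a⁸, a¹⁰}, of order 6.
Check: |G/G'| = 24/6 = 4 is the order of the abelianisation.

Answer: 6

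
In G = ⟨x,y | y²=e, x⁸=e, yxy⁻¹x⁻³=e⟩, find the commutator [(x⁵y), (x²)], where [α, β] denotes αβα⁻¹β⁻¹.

[(x⁵y), (x²)] = (x⁵y)·(x²)·(x⁵y)⁻¹·(x²)⁻¹.
  (x⁵y) · (x²) = x³y
  (x³y) · (xy) = x⁶
  (x⁶) · (x⁶) = x⁴

Answer: x⁴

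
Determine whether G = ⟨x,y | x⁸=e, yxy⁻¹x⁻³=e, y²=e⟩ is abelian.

x·y = xy but y·x = x³y, so x·y ≠ y·x and G is not abelian.

Answer: No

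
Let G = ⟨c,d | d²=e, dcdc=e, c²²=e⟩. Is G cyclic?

Every cyclic group is abelian. But c·d = cd while d·c = c²¹d, so c·d ≠ d·c and G is not abelian. Hence G is not cyclic.

Answer: No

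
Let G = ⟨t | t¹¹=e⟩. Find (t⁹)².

Compute successive powers of (t⁹), reducing at each step:
  (t⁹)²: (t⁹) · t⁹ = t⁷

Answer: t⁷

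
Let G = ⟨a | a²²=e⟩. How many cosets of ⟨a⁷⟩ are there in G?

First find ord(a⁷) by computing successive powers:
  (a⁷)¹ = a⁷, (a⁷)² = a¹⁴, (a⁷)³ = a²¹, (a⁷)⁴ = a⁶, (a⁷)⁵ = a¹³, (a⁷)⁶ = a²⁰, (a⁷)⁷ = a⁵, (a⁷)⁸ = a¹², (a⁷)⁹ = a¹⁹, (a⁷)¹⁰ = a⁴, (a⁷)¹¹ = a¹¹, (a⁷)¹² = a¹⁸, (a⁷)¹³ = a³, (a⁷)¹⁴ = a¹⁰, (a⁷)¹⁵ = a¹⁷, (a⁷)¹⁶ = a², (a⁷)¹⁷ = a⁹, (a⁷)¹⁸ = a¹⁶, (a⁷)¹⁹ = a, (a⁷)²⁰ = a⁸, (a⁷)²¹ = a¹⁵, (a⁷)²² = e.
So |⟨a⁷⟩| = ord(a⁷) = 22. With |G| = 22, by Lagrange [G : ⟨a⁷⟩] = 22/22 = 1.

Answer: 1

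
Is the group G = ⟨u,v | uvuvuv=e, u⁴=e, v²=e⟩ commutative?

u·v = uv but v·u = vu, so u·v ≠ v·u and G is not abelian.

Answer: No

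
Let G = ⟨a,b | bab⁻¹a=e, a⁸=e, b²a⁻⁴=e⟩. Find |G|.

Enumerate words in the generators, reducing via the relations: the distinct elements are
  {a, b, e, ab, a², a³, a⁴, a⁵, a⁶, a⁷, a²b, a³b, b⁻¹, ab⁻¹, a²b⁻¹, a³b⁻¹}.
No further products give new elements, so |G| = 16.

Answer: 16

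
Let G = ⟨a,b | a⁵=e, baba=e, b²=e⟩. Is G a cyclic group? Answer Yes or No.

Every cyclic group is abelian. But a·b = ab while b·a = a⁴b, so a·b ≠ b·a and G is not abelian. Hence G is not cyclic.

Answer: No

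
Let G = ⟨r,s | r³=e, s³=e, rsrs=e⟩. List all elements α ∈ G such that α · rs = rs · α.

⟨rs⟩ ⊆ C_G(rs) since powers of rs commute with rs; so |C_G(rs)| ≥ |⟨rs⟩| = 2.
By orbit–stabilizer, |C_G(rs)| = |G| / |conj. class of rs| = 12 / 3 = 4.
The 4 elements commuting with rs are {e, rs, r²s², rs²r}.

Answer: {e, rs, r²s², rs²r}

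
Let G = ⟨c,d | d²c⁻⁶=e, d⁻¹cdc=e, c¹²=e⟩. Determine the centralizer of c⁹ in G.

⟨c⁹⟩ ⊆ C_G(c⁹) since powers of c⁹ commute with c⁹; so |C_G(c⁹)| ≥ |⟨c⁹⟩| = 4.
By orbit–stabilizer, |C_G(c⁹)| = |G| / |conj. class of c⁹| = 24 / 2 = 12.
The 12 elements commuting with c⁹ are {e, c, c², c³, c⁴, c⁵, c⁶, c⁷, c⁸, c⁹, c¹⁰, c¹¹}.

Answer: {e, c, c², c³, c⁴, c⁵, c⁶, c⁷, c⁸, c⁹, c¹⁰, c¹¹}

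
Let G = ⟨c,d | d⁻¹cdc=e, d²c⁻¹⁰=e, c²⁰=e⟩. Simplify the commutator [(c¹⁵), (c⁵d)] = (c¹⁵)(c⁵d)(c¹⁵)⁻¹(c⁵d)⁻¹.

[(c¹⁵), (c⁵d)] = (c¹⁵)·(c⁵d)·(c¹⁵)⁻¹·(c⁵d)⁻¹.
  (c¹⁵) · (c⁵d) = d
  d · (c⁵) = c⁵d⁻¹
  (c⁵d⁻¹) · (c⁵d⁻¹) = c¹⁰

Answer: c¹⁰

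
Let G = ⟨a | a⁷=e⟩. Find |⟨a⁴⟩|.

|⟨a⁴⟩| equals the order of a⁴. Compute successive powers until reaching e:
  (a⁴)¹ = a⁴, (a⁴)² = a, (a⁴)³ = a⁵, (a⁴)⁴ = a², (a⁴)⁵ = a⁶, (a⁴)⁶ = a³, (a⁴)⁷ = e.
The smallest positive k with (a⁴)ᵏ = e is 7, so |⟨a⁴⟩| = 7.

Answer: 7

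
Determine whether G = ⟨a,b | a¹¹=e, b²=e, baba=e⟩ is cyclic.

Every cyclic group is abelian. But a·b = ab while b·a = a¹⁰b, so a·b ≠ b·a and G is not abelian. Hence G is not cyclic.

Answer: No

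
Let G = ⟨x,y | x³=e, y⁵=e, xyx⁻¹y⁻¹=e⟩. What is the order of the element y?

Compute successive powers until reaching e:
  y¹ = y, y² = y², y³ = y³, y⁴ = y⁴, y⁵ = e.
The smallest positive k with yᵏ = e is 5.

Answer: 5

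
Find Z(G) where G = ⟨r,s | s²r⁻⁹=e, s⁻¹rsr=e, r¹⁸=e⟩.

An element z ∈ Z(G) iff z commutes with every generator.
For example r⁹ is central: (r⁹)·r = r¹⁰ = r·(r⁹); (r⁹)·s = s⁻¹ = s·(r⁹).
Whereas r ∉ Z(G) since r·s = rs ≠ r⁸s⁻¹ = s·r.
Checking each of the 36 elements this way gives Z(G) = {e, r⁹}, of order 2.

Answer: {e, r⁹}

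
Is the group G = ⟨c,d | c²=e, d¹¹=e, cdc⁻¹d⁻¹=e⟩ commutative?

Each pair of generators commutes: c·d = cd = d·c. Since the generators pairwise commute, every element of G commutes with every other, so G is abelian.

Answer: Yes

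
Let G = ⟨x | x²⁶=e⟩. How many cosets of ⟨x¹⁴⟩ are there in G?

First find ord(x¹⁴) by computing successive powers:
  (x¹⁴)¹ = x¹⁴, (x¹⁴)² = x², (x¹⁴)³ = x¹⁶, (x¹⁴)⁴ = x⁴, (x¹⁴)⁵ = x¹⁸, (x¹⁴)⁶ = x⁶, (x¹⁴)⁷ = x²⁰, (x¹⁴)⁸ = x⁸, (x¹⁴)⁹ = x²², (x¹⁴)¹⁰ = x¹⁰, (x¹⁴)¹¹ = x²⁴, (x¹⁴)¹² = x¹², (x¹⁴)¹³ = e.
So |⟨x¹⁴⟩| = ord(x¹⁴) = 13. With |G| = 26, by Lagrange [G : ⟨x¹⁴⟩] = 26/13 = 2.

Answer: 2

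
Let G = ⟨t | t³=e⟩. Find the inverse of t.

The order of t is 3 (smallest k with tᵏ = e), so t⁻¹ = t² = t².
Check: t · (t²) → t · t² = e, giving e as required.

Answer: t²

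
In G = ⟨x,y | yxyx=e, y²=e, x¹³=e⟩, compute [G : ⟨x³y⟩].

First find ord(x³y) by computing successive powers:
  (x³y)¹ = x³y, (x³y)² = e.
So |⟨x³y⟩| = ord(x³y) = 2. With |G| = 26, by Lagrange [G : ⟨x³y⟩] = 26/2 = 13.

Answer: 13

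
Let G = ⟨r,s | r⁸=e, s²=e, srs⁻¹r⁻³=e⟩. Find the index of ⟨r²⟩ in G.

First find ord(r²) by computing successive powers:
  (r²)¹ = r², (r²)² = r⁴, (r²)³ = r⁶, (r²)⁴ = e.
So |⟨r²⟩| = ord(r²) = 4. With |G| = 16, by Lagrange [G : ⟨r²⟩] = 16/4 = 4.

Answer: 4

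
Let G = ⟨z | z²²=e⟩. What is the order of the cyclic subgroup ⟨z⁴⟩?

|⟨z⁴⟩| equals the order of z⁴. Compute successive powers until reaching e:
  (z⁴)¹ = z⁴, (z⁴)² = z⁸, (z⁴)³ = z¹², (z⁴)⁴ = z¹⁶, (z⁴)⁵ = z²⁰, (z⁴)⁶ = z², (z⁴)⁷ = z⁶, (z⁴)⁸ = z¹⁰, (z⁴)⁹ = z¹⁴, (z⁴)¹⁰ = z¹⁸, (z⁴)¹¹ = e.
The smallest positive k with (z⁴)ᵏ = e is 11, so |⟨z⁴⟩| = 11.

Answer: 11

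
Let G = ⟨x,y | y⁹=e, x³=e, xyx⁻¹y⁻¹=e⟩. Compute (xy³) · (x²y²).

Compute (xy³) · (x²y²) by multiplying left to right and reducing via the relations at each step:
  (xy³) · x² = y³
  (y³) · y² = y⁵

Answer: y⁵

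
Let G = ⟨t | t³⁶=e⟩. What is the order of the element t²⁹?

Compute successive powers until reaching e:
  (t²⁹)¹ = t²⁹, (t²⁹)² = t²², (t²⁹)³ = t¹⁵, (t²⁹)⁴ = t⁸, (t²⁹)⁵ = t, (t²⁹)⁶ = t³⁰, (t²⁹)⁷ = t²³, (t²⁹)⁸ = t¹⁶, (t²⁹)⁹ = t⁹, (t²⁹)¹⁰ = t², (t²⁹)¹¹ = t³¹, (t²⁹)¹² = t²⁴, (t²⁹)¹³ = t¹⁷, (t²⁹)¹⁴ = t¹⁰, (t²⁹)¹⁵ = t³, (t²⁹)¹⁶ = t³², (t²⁹)¹⁷ = t²⁵, (t²⁹)¹⁸ = t¹⁸, (t²⁹)¹⁹ = t¹¹, (t²⁹)²⁰ = t⁴, (t²⁹)²¹ = t³³, (t²⁹)²² = t²⁶, (t²⁹)²³ = t¹⁹, (t²⁹)²⁴ = t¹², (t²⁹)²⁵ = t⁵, (t²⁹)²⁶ = t³⁴, (t²⁹)²⁷ = t²⁷, (t²⁹)²⁸ = t²⁰, (t²⁹)²⁹ = t¹³, (t²⁹)³⁰ = t⁶, (t²⁹)³¹ = t³⁵, (t²⁹)³² = t²⁸, (t²⁹)³³ = t²¹, (t²⁹)³⁴ = t¹⁴, (t²⁹)³⁵ = t⁷, (t²⁹)³⁶ = e.
The smallest positive k with (t²⁹)ᵏ = e is 36.

Answer: 36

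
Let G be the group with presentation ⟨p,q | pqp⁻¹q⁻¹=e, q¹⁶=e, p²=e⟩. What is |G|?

Enumerate words in the generators, reducing via the relations: the distinct elements are
  {e, p, q, pq, q², q³, q⁴, q⁵, q⁶, q⁷, q⁸, q⁹, pq², pq³, pq⁴, pq⁵, pq⁶, pq⁷, pq⁸, pq⁹, q¹², q¹³, q¹¹, q¹⁰, q¹⁴, q¹⁵, pq¹², pq¹³, pq¹¹, pq¹⁰, pq¹⁴, pq¹⁵}.
No further products give new elements, so |G| = 32.

Answer: 32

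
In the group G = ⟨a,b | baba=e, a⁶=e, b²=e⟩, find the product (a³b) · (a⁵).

Compute (a³b) · (a⁵) by multiplying left to right and reducing via the relations at each step:
  (a³b) · a⁵ = a⁴b

Answer: a⁴b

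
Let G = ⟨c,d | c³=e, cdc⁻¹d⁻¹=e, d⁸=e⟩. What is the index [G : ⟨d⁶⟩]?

First find ord(d⁶) by computing successive powers:
  (d⁶)¹ = d⁶, (d⁶)² = d⁴, (d⁶)³ = d², (d⁶)⁴ = e.
So |⟨d⁶⟩| = ord(d⁶) = 4. With |G| = 24, by Lagrange [G : ⟨d⁶⟩] = 24/4 = 6.

Answer: 6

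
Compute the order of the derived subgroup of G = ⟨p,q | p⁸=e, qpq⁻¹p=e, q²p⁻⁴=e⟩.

G' = [G, G] is generated by all commutators. The generator-pair commutators are: [p, q] = p².
The subgroup they normally generate is {e, p², p⁴, p⁶}, of order 4.
Check: |G/G'| = 16/4 = 4 is the order of the abelianisation.

Answer: 4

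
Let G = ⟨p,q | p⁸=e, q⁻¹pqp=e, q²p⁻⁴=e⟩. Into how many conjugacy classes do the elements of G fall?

The conjugacy classes (representative and size) are:
  [e] (size 1), [p⁷] (size 2), [p⁶] (size 2), [p³] (size 2), [p⁴] (size 1), [p²q⁻¹] (size 4), [p³q⁻¹] (size 4).
Class equation: 1 + 2 + 2 + 2 + 1 + 4 + 4 = 16 = |G|. So G has 7 conjugacy classes.

Answer: 7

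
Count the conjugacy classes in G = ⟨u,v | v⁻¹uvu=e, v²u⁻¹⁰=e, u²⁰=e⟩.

The conjugacy classes (representative and size) are:
  [e] (size 1), [u] (size 2), [u²] (size 2), [u³] (size 2), [u⁴] (size 2), [u⁵] (size 2), [u¹⁴] (size 2), [u⁷] (size 2), [u⁸] (size 2), [u¹¹] (size 2), [u¹⁰] (size 1), [u²v⁻¹] (size 10), [u⁹v] (size 10).
Class equation: 1 + 2 + 2 + 2 + 2 + 2 + 2 + 2 + 2 + 2 + 1 + 10 + 10 = 40 = |G|. So G has 13 conjugacy classes.

Answer: 13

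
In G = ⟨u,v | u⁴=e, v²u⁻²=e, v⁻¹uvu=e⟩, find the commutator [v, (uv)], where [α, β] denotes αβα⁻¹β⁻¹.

[v, (uv)] = v·(uv)·v⁻¹·(uv)⁻¹.
  v · (uv) = u
  u · (v⁻¹) = uv⁻¹
  (uv⁻¹) · (uv⁻¹) = u²

Answer: u²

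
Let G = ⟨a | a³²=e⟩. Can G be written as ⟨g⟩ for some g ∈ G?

|G| = 32. The element a has order 32 (its powers give 32 distinct elements), so ⟨a⟩ = G and G is cyclic.

Answer: Yes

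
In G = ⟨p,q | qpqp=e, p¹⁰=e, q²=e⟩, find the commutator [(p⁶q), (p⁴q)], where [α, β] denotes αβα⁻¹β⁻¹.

[(p⁶q), (p⁴q)] = (p⁶q)·(p⁴q)·(p⁶q)⁻¹·(p⁴q)⁻¹.
  (p⁶q) · (p⁴q) = p²
  (p²) · (p⁶q) = p⁸q
  (p⁸q) · (p⁴q) = p⁴

Answer: p⁴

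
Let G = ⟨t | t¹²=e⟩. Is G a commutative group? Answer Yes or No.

G has a single generator, so G is cyclic and hence abelian.

Answer: Yes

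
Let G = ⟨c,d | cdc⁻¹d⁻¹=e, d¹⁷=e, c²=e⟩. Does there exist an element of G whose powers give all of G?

|G| = 34. The element cd has order 34 (its powers give 34 distinct elements), so ⟨cd⟩ = G and G is cyclic.

Answer: Yes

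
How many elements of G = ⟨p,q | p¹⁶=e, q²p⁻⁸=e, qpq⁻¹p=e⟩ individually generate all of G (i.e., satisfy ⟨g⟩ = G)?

⟨g⟩ = G would require ord(g) = |G| = 32, but the maximum element order in G is 16 < 32. So G is not cyclic and no single element generates it: the count is 0.

Answer: 0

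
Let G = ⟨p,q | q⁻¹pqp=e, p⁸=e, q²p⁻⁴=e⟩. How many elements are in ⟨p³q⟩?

|⟨p³q⟩| equals the order of p³q. Compute successive powers until reaching e:
  (p³q)¹ = p³q, (p³q)² = p⁴, (p³q)³ = p³q⁻¹, (p³q)⁴ = e.
The smallest positive k with (p³q)ᵏ = e is 4, so |⟨p³q⟩| = 4.

Answer: 4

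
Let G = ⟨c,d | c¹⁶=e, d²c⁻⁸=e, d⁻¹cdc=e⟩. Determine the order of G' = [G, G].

G' = [G, G] is generated by all commutators. The generator-pair commutators are: [c, d] = c².
The subgroup they normally generate is {e, c², c⁴, c⁶, c⁸, c¹⁰, c¹², c¹⁴}, of order 8.
Check: |G/G'| = 32/8 = 4 is the order of the abelianisation.

Answer: 8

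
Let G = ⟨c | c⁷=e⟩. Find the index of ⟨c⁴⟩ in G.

First find ord(c⁴) by computing successive powers:
  (c⁴)¹ = c⁴, (c⁴)² = c, (c⁴)³ = c⁵, (c⁴)⁴ = c², (c⁴)⁵ = c⁶, (c⁴)⁶ = c³, (c⁴)⁷ = e.
So |⟨c⁴⟩| = ord(c⁴) = 7. With |G| = 7, by Lagrange [G : ⟨c⁴⟩] = 7/7 = 1.

Answer: 1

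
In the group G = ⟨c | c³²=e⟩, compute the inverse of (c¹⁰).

The order of (c¹⁰) is 16 (smallest k with (c¹⁰)ᵏ = e), so (c¹⁰)⁻¹ = (c¹⁰)¹⁵ = c²².
Check: (c¹⁰) · (c²²) → (c¹⁰) · c²² = e, giving e as required.

Answer: c²²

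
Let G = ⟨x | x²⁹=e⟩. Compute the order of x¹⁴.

Compute successive powers until reaching e:
  (x¹⁴)¹ = x¹⁴, (x¹⁴)² = x²⁸, (x¹⁴)³ = x¹³, (x¹⁴)⁴ = x²⁷, (x¹⁴)⁵ = x¹², (x¹⁴)⁶ = x²⁶, (x¹⁴)⁷ = x¹¹, (x¹⁴)⁸ = x²⁵, (x¹⁴)⁹ = x¹⁰, (x¹⁴)¹⁰ = x²⁴, (x¹⁴)¹¹ = x⁹, (x¹⁴)¹² = x²³, (x¹⁴)¹³ = x⁸, (x¹⁴)¹⁴ = x²², (x¹⁴)¹⁵ = x⁷, (x¹⁴)¹⁶ = x²¹, (x¹⁴)¹⁷ = x⁶, (x¹⁴)¹⁸ = x²⁰, (x¹⁴)¹⁹ = x⁵, (x¹⁴)²⁰ = x¹⁹, (x¹⁴)²¹ = x⁴, (x¹⁴)²² = x¹⁸, (x¹⁴)²³ = x³, (x¹⁴)²⁴ = x¹⁷, (x¹⁴)²⁵ = x², (x¹⁴)²⁶ = x¹⁶, (x¹⁴)²⁷ = x, (x¹⁴)²⁸ = x¹⁵, (x¹⁴)²⁹ = e.
The smallest positive k with (x¹⁴)ᵏ = e is 29.

Answer: 29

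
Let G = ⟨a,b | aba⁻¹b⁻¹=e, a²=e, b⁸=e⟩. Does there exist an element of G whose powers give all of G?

|G| = 16, but the maximum element order in G is 8 < 16. No single element generates all of G, so G is not cyclic.

Answer: No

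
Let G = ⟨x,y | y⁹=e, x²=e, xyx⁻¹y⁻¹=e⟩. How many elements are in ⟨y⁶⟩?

|⟨y⁶⟩| equals the order of y⁶. Compute successive powers until reaching e:
  (y⁶)¹ = y⁶, (y⁶)² = y³, (y⁶)³ = e.
The smallest positive k with (y⁶)ᵏ = e is 3, so |⟨y⁶⟩| = 3.

Answer: 3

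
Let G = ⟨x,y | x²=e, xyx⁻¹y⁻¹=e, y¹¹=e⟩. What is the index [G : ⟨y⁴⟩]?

First find ord(y⁴) by computing successive powers:
  (y⁴)¹ = y⁴, (y⁴)² = y⁸, (y⁴)³ = y, (y⁴)⁴ = y⁵, (y⁴)⁵ = y⁹, (y⁴)⁶ = y², (y⁴)⁷ = y⁶, (y⁴)⁸ = y¹⁰, (y⁴)⁹ = y³, (y⁴)¹⁰ = y⁷, (y⁴)¹¹ = e.
So |⟨y⁴⟩| = ord(y⁴) = 11. With |G| = 22, by Lagrange [G : ⟨y⁴⟩] = 22/11 = 2.

Answer: 2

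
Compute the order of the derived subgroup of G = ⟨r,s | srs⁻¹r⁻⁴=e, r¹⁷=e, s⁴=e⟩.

G' = [G, G] is generated by all commutators. The generator-pair commutators are: [r, s] = r¹⁴.
The subgroup they normally generate is {e, r, r², r³, r⁴, r⁵, r⁶, r⁷, r⁸, r⁹, r¹⁰, r¹¹, r¹², r¹³, r¹⁴, r¹⁵, r¹⁶}, of order 17.
Check: |G/G'| = 68/17 = 4 is the order of the abelianisation.

Answer: 17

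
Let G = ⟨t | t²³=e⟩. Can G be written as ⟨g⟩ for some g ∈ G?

|G| = 23. The element t has order 23 (its powers give 23 distinct elements), so ⟨t⟩ = G and G is cyclic.

Answer: Yes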